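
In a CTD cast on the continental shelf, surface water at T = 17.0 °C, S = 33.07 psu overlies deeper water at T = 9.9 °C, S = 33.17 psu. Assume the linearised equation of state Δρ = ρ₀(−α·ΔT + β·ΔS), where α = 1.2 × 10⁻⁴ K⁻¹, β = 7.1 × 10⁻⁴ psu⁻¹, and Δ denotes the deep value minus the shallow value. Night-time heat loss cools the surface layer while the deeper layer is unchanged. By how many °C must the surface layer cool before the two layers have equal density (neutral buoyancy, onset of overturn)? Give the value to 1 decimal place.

7.7 °C

Neutral buoyancy requires Δρ = 0, i.e. −α(T_deep − T_surf′) + β(S_deep − S_surf) = 0.
T_surf′ = T_deep − (β/α)·ΔS = 9.9 − (7.1 × 10⁻⁴/1.2 × 10⁻⁴)·(+0.10) = 9.308 °C.
Cooling required: 17.0 − (9.308) = 7.692 °C.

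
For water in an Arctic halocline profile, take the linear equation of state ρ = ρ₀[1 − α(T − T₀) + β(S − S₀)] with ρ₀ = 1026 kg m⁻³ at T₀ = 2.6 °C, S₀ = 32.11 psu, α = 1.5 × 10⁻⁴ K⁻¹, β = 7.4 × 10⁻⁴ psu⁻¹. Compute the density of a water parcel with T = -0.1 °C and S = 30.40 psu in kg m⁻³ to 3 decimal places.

1025.117 kg m⁻³

T − T₀ = -2.7 K, S − S₀ = -1.71 psu.
Bracket = 1 − α·(-2.7) + β·(-1.71) = 1 + (-8.604 × 10⁻⁴) = 0.9991396.
ρ = 1026 × 0.9991396 = 1025.117 kg m⁻³.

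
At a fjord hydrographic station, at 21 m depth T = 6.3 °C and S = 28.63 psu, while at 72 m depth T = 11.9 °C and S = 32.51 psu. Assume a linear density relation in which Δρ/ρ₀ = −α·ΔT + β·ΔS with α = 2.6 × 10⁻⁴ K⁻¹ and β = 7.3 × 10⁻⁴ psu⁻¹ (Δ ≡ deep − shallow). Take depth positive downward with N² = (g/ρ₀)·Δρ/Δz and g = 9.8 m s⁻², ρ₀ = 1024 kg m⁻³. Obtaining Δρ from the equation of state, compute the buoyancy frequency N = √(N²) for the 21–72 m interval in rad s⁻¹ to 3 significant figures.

ΔT = +5.6 K, ΔS = +3.88 psu (deep − shallow).
Δρ/ρ₀ = −αΔT + βΔS = -1.456 × 10⁻³ + 2.8324 × 10⁻³ = 1.3764 × 10⁻³, so Δρ ≈ 1.409 kg m⁻³.
N² = (g/ρ₀)·Δρ/Δz = g·(Δρ/ρ₀)/Δz = 9.8 × 1.3764 × 10⁻³ / 51 = 2.6448 × 10⁻⁴ s⁻².
N = √(2.6448 × 10⁻⁴) = 0.016263 rad s⁻¹ ≈ 0.0163 rad s⁻¹.

0.0163 rad s⁻¹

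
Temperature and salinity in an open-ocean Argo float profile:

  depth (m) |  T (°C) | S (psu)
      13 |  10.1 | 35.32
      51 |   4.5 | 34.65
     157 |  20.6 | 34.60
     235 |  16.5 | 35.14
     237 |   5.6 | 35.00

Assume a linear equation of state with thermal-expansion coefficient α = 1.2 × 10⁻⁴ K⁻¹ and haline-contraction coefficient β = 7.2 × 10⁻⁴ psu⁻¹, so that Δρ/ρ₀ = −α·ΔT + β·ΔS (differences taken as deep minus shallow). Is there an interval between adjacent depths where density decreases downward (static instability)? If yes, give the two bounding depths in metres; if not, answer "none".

Evaluate Δρ/ρ₀ = −αΔT + βΔS across each adjacent pair:
  13–51 m: −αΔT+βΔS = −(1.2 × 10⁻⁴)(-5.6)+(7.2 × 10⁻⁴)(-0.67) = 1.9 × 10⁻⁴ → stable
  51–157 m: −αΔT+βΔS = −(1.2 × 10⁻⁴)(+16.1)+(7.2 × 10⁻⁴)(-0.05) = -2.0 × 10⁻³ → UNSTABLE
  157–235 m: −αΔT+βΔS = −(1.2 × 10⁻⁴)(-4.1)+(7.2 × 10⁻⁴)(+0.54) = 8.8 × 10⁻⁴ → stable
  235–237 m: −αΔT+βΔS = −(1.2 × 10⁻⁴)(-10.9)+(7.2 × 10⁻⁴)(-0.14) = 1.2 × 10⁻³ → stable
The 51–157 m interval has Δρ < 0: lighter water underlies denser water.

51–157 m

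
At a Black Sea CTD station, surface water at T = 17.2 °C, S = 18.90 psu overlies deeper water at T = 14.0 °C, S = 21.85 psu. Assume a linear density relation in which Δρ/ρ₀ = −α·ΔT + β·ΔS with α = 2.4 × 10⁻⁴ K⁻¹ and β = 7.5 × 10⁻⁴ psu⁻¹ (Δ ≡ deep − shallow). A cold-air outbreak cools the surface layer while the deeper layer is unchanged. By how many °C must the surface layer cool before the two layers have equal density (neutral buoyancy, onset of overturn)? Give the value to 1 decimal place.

12.4 °C

Neutral buoyancy requires Δρ = 0, i.e. −α(T_deep − T_surf′) + β(S_deep − S_surf) = 0.
T_surf′ = T_deep − (β/α)·ΔS = 14.0 − (7.5 × 10⁻⁴/2.4 × 10⁻⁴)·(+2.95) = 4.781 °C.
Cooling required: 17.2 − (4.781) = 12.419 °C.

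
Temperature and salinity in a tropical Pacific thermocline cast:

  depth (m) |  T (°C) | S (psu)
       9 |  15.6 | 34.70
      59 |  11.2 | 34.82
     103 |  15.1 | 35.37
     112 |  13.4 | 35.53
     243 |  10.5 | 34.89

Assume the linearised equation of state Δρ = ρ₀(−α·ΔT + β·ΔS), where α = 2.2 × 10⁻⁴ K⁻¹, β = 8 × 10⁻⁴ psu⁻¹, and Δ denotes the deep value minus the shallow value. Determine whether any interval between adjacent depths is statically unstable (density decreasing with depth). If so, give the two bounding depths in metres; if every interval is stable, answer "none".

59–103 m

Evaluate Δρ/ρ₀ = −αΔT + βΔS across each adjacent pair:
  9–59 m: −αΔT+βΔS = −(2.2 × 10⁻⁴)(-4.4)+(8 × 10⁻⁴)(+0.12) = 1.1 × 10⁻³ → stable
  59–103 m: −αΔT+βΔS = −(2.2 × 10⁻⁴)(+3.9)+(8 × 10⁻⁴)(+0.55) = -4.2 × 10⁻⁴ → UNSTABLE
  103–112 m: −αΔT+βΔS = −(2.2 × 10⁻⁴)(-1.7)+(8 × 10⁻⁴)(+0.16) = 5.0 × 10⁻⁴ → stable
  112–243 m: −αΔT+βΔS = −(2.2 × 10⁻⁴)(-2.9)+(8 × 10⁻⁴)(-0.64) = 1.3 × 10⁻⁴ → stable
The 59–103 m interval has Δρ < 0: lighter water underlies denser water.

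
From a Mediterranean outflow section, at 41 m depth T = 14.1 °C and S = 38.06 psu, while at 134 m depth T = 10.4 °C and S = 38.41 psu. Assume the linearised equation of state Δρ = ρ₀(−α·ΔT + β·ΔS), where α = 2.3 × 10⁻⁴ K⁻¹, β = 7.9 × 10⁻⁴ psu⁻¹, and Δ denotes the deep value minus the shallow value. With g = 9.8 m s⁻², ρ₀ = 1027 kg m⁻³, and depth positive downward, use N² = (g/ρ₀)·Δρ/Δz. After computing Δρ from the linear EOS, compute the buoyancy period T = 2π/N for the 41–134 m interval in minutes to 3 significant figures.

ΔT = -3.7 K, ΔS = +0.35 psu (deep − shallow).
Δρ/ρ₀ = −αΔT + βΔS = 8.51 × 10⁻⁴ + 2.765 × 10⁻⁴ = 1.1275 × 10⁻³, so Δρ ≈ 1.158 kg m⁻³.
N² = (g/ρ₀)·Δρ/Δz = g·(Δρ/ρ₀)/Δz = 9.8 × 1.1275 × 10⁻³ / 93 = 1.1881 × 10⁻⁴ s⁻².
N = √(1.1881 × 10⁻⁴) = 0.010900 rad s⁻¹ → T = 2π/N = 576.44 s = 9.6073 min ≈ 9.61 min.

9.61 min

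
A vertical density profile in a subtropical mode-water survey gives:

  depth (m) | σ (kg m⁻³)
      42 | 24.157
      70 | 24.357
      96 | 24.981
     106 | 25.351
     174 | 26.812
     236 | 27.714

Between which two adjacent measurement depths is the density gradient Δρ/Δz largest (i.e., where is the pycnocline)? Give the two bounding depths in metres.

96–106 m

Compute the density gradient over each adjacent pair:
  42–70 m: Δρ/Δz = 0.200/28 = 7.1 × 10⁻³ kg m⁻⁴
  70–96 m: Δρ/Δz = 0.624/26 = 0.024 kg m⁻⁴
  96–106 m: Δρ/Δz = 0.370/10 = 0.037 kg m⁻⁴
  106–174 m: Δρ/Δz = 1.461/68 = 0.021 kg m⁻⁴
  174–236 m: Δρ/Δz = 0.902/62 = 0.015 kg m⁻⁴
The largest gradient is in the 96–106 m interval — the pycnocline.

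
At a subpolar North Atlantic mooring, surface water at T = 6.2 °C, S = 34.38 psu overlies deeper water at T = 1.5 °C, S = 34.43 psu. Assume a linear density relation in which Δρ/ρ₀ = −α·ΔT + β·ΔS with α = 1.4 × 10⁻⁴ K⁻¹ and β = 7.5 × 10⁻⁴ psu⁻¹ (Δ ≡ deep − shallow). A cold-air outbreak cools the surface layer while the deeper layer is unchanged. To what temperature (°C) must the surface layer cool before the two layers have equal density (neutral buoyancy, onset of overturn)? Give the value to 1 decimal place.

1.2 °C

Neutral buoyancy requires Δρ = 0, i.e. −α(T_deep − T_surf′) + β(S_deep − S_surf) = 0.
T_surf′ = T_deep − (β/α)·ΔS = 1.5 − (7.5 × 10⁻⁴/1.4 × 10⁻⁴)·(+0.05) = 1.232 °C.
Cooling required: 6.2 − (1.232) = 4.968 °C.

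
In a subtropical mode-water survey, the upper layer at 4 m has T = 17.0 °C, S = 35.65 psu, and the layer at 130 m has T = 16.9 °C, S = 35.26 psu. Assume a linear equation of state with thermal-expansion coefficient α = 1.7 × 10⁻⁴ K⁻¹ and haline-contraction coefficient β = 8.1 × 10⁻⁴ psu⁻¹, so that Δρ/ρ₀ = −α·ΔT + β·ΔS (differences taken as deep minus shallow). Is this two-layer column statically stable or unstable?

ΔT = 16.9 − 17.0 = -0.1 K and ΔS = 35.26 − 35.65 = -0.39 psu (deep − shallow).
−αΔT = 1.70 × 10⁻⁵; βΔS = -3.159 × 10⁻⁴; sum Δρ/ρ₀ = -2.989 × 10⁻⁴.
Δρ/ρ₀ < 0, so Δρ < 0: deeper water is lighter → statically unstable; the column would overturn.

unstable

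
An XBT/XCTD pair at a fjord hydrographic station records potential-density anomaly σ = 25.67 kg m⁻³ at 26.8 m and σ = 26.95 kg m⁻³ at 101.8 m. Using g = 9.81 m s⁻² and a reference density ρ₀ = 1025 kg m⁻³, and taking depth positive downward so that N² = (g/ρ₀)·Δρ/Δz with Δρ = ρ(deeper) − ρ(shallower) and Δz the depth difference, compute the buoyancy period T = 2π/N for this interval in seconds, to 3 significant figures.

492 s

Δρ = 1026.95 − 1025.67 = 1.28 kg m⁻³ over Δz = 101.8 − 26.8 = 75 m.
N² = (9.81/1025) × (1.28/75) = 1.6334 × 10⁻⁴ s⁻².
N = √(1.6334 × 10⁻⁴) = 0.012780 rad s⁻¹, so T = 2π/N = 491.64 s ≈ 492 s.
N² > 0, so the interval is statically stable.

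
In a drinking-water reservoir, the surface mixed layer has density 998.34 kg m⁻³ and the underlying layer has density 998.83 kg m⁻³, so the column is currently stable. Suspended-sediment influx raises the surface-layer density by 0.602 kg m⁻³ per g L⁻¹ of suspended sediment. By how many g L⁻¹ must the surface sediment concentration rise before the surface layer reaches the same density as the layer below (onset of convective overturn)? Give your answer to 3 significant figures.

Density deficit of the surface layer: 998.83 − 998.34 = 0.49 kg m⁻³.
Required change = 0.49 / 0.602 = 0.814 g L⁻¹.

0.814 g L⁻¹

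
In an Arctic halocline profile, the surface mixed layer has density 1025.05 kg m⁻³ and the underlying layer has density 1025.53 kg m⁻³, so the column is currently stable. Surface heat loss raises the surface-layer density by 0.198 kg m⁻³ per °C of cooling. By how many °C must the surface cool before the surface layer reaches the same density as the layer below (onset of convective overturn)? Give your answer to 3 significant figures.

Density deficit of the surface layer: 1025.53 − 1025.05 = 0.48 kg m⁻³.
Required change = 0.48 / 0.198 = 2.42 °C.

2.42 °C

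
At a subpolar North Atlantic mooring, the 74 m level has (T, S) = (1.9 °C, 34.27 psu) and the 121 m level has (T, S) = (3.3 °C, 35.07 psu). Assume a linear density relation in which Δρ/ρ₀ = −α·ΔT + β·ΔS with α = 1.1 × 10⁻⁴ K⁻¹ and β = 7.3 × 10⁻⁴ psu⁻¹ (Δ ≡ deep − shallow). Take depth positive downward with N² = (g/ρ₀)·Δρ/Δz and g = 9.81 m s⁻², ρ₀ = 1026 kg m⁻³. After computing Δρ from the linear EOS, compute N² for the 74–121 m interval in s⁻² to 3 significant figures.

ΔT = +1.4 K, ΔS = +0.80 psu (deep − shallow).
Δρ/ρ₀ = −αΔT + βΔS = -1.54 × 10⁻⁴ + 5.84 × 10⁻⁴ = 4.30 × 10⁻⁴, so Δρ ≈ 0.4412 kg m⁻³.
N² = (g/ρ₀)·Δρ/Δz = g·(Δρ/ρ₀)/Δz = 9.81 × 4.30 × 10⁻⁴ / 47 = 8.9751 × 10⁻⁵ s⁻² ≈ 8.98 × 10⁻⁵ s⁻².

8.98 × 10⁻⁵ s⁻²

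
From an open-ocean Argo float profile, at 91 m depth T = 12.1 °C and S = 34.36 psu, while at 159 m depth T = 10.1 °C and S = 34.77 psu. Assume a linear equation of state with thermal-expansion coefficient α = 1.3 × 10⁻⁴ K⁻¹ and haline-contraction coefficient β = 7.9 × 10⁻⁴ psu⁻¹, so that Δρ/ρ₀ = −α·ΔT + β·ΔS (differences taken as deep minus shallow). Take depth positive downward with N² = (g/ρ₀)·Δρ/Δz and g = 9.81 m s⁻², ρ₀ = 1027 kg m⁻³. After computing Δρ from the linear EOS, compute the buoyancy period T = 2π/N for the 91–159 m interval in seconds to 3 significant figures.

685 s

ΔT = -2.0 K, ΔS = +0.41 psu (deep − shallow).
Δρ/ρ₀ = −αΔT + βΔS = 2.60 × 10⁻⁴ + 3.239 × 10⁻⁴ = 5.839 × 10⁻⁴, so Δρ ≈ 0.5997 kg m⁻³.
N² = (g/ρ₀)·Δρ/Δz = g·(Δρ/ρ₀)/Δz = 9.81 × 5.839 × 10⁻⁴ / 68 = 8.4236 × 10⁻⁵ s⁻².
N = √(8.4236 × 10⁻⁵) = 9.1780 × 10⁻³ rad s⁻¹ → T = 2π/N = 684.59 s ≈ 685 s.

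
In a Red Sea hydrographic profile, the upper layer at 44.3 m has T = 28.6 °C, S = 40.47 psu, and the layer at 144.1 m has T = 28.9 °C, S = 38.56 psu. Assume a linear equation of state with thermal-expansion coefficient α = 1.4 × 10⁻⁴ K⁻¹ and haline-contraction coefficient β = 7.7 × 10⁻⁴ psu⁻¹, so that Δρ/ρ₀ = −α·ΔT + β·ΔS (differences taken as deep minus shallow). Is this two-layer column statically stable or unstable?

unstable

ΔT = 28.9 − 28.6 = +0.3 K and ΔS = 38.56 − 40.47 = -1.91 psu (deep − shallow).
−αΔT = -4.20 × 10⁻⁵; βΔS = -1.4707 × 10⁻³; sum Δρ/ρ₀ = -1.5127 × 10⁻³.
Δρ/ρ₀ < 0, so Δρ < 0: deeper water is lighter → statically unstable; the column would overturn.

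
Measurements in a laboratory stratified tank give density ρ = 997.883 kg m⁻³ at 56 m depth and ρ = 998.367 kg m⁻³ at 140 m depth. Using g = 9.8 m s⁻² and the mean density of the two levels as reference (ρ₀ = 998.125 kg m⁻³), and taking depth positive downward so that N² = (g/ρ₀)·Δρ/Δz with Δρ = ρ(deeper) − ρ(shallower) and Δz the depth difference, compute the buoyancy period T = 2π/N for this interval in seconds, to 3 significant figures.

Δρ = 998.367 − 997.883 = 0.484 kg m⁻³ over Δz = 140 − 56 = 84 m.
N² = (9.8/998.125) × (0.484/84) = 5.6573 × 10⁻⁵ s⁻².
N = √(5.6573 × 10⁻⁵) = 7.5215 × 10⁻³ rad s⁻¹, so T = 2π/N = 835.36 s ≈ 835 s.

835 s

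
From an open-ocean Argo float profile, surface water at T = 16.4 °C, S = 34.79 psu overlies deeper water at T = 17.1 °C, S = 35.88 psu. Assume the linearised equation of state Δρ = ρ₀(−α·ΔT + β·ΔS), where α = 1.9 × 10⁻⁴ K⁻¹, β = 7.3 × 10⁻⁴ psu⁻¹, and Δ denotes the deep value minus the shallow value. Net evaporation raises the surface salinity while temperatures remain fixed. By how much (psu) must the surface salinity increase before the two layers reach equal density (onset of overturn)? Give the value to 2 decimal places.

Neutral buoyancy requires −α(T_deep − T_surf) + β(S_deep − S_surf′) = 0.
S_surf′ = S_deep − (α/β)·ΔT = 35.88 − (1.9 × 10⁻⁴/7.3 × 10⁻⁴)·(+0.7) = 35.6978 psu.
Increase required: 35.6978 − 34.79 = 0.9078 psu.

0.91 psu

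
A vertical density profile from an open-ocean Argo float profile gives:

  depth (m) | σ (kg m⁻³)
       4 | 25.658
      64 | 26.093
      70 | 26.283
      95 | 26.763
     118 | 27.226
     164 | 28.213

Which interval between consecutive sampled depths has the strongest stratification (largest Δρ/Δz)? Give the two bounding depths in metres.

64–70 m

Compute the density gradient over each adjacent pair:
  4–64 m: Δρ/Δz = 0.435/60 = 7.3 × 10⁻³ kg m⁻⁴
  64–70 m: Δρ/Δz = 0.190/6 = 0.032 kg m⁻⁴
  70–95 m: Δρ/Δz = 0.480/25 = 0.019 kg m⁻⁴
  95–118 m: Δρ/Δz = 0.463/23 = 0.020 kg m⁻⁴
  118–164 m: Δρ/Δz = 0.987/46 = 0.021 kg m⁻⁴
The largest gradient is in the 64–70 m interval — the pycnocline.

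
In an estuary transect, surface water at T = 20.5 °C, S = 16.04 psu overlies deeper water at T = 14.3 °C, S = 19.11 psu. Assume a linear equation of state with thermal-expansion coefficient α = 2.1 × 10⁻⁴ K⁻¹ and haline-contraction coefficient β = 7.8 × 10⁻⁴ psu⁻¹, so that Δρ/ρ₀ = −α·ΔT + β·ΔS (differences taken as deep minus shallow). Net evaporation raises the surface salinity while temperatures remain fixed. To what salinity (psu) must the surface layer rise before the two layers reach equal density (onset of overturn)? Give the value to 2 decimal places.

Neutral buoyancy requires −α(T_deep − T_surf) + β(S_deep − S_surf′) = 0.
S_surf′ = S_deep − (α/β)·ΔT = 19.11 − (2.1 × 10⁻⁴/7.8 × 10⁻⁴)·(-6.2) = 20.7792 psu.
Increase required: 20.7792 − 16.04 = 4.7392 psu.

20.78 psu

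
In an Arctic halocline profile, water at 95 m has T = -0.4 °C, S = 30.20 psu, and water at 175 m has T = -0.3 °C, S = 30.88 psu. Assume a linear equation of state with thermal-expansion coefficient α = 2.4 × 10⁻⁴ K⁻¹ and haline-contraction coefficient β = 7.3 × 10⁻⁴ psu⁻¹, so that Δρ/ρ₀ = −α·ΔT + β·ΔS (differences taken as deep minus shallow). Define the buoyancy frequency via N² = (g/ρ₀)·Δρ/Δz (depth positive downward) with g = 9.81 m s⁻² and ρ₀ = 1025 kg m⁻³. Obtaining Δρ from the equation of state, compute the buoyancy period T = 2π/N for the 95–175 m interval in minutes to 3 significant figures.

13.8 min

ΔT = +0.1 K, ΔS = +0.68 psu (deep − shallow).
Δρ/ρ₀ = −αΔT + βΔS = -2.40 × 10⁻⁵ + 4.964 × 10⁻⁴ = 4.724 × 10⁻⁴, so Δρ ≈ 0.4842 kg m⁻³.
N² = (g/ρ₀)·Δρ/Δz = g·(Δρ/ρ₀)/Δz = 9.81 × 4.724 × 10⁻⁴ / 80 = 5.7928 × 10⁻⁵ s⁻².
N = √(5.7928 × 10⁻⁵) = 7.6110 × 10⁻³ rad s⁻¹ → T = 2π/N = 825.54 s = 13.759 min ≈ 13.8 min.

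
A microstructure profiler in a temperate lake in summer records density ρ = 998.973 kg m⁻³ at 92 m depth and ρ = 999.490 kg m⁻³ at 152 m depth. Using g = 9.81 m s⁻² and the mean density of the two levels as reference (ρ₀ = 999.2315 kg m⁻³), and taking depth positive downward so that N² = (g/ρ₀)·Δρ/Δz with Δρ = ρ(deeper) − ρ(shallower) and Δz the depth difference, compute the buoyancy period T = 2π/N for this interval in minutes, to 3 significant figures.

Δρ = 999.490 − 998.973 = 0.517 kg m⁻³ over Δz = 152 − 92 = 60 m.
N² = (9.81/999.2315) × (0.517/60) = 8.4595 × 10⁻⁵ s⁻².
N = √(8.4595 × 10⁻⁵) = 9.1976 × 10⁻³ rad s⁻¹, so T = 2π/N = 683.13 s = 11.386 min ≈ 11.4 min.

11.4 min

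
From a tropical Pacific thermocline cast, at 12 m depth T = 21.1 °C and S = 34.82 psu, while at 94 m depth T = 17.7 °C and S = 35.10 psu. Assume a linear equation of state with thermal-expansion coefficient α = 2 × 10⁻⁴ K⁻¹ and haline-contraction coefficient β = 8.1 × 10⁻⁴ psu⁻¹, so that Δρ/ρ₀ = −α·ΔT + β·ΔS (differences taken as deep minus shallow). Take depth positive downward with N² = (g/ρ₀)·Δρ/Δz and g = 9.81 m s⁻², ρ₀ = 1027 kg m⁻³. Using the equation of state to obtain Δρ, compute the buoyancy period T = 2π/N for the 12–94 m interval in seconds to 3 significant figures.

ΔT = -3.4 K, ΔS = +0.28 psu (deep − shallow).
Δρ/ρ₀ = −αΔT + βΔS = 6.80 × 10⁻⁴ + 2.268 × 10⁻⁴ = 9.068 × 10⁻⁴, so Δρ ≈ 0.9313 kg m⁻³.
N² = (g/ρ₀)·Δρ/Δz = g·(Δρ/ρ₀)/Δz = 9.81 × 9.068 × 10⁻⁴ / 82 = 1.0848 × 10⁻⁴ s⁻².
N = √(1.0848 × 10⁻⁴) = 0.010415 rad s⁻¹ → T = 2π/N = 603.28 s ≈ 603 s.

603 s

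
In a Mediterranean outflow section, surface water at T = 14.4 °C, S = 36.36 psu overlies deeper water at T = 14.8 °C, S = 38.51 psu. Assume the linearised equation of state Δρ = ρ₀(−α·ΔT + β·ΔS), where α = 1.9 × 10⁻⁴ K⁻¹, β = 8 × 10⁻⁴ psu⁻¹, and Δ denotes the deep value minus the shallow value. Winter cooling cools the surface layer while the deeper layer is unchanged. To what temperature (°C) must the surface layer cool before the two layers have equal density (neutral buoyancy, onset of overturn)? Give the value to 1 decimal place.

5.7 °C

Neutral buoyancy requires Δρ = 0, i.e. −α(T_deep − T_surf′) + β(S_deep − S_surf) = 0.
T_surf′ = T_deep − (β/α)·ΔS = 14.8 − (8 × 10⁻⁴/1.9 × 10⁻⁴)·(+2.15) = 5.747 °C.
Cooling required: 14.4 − (5.747) = 8.653 °C.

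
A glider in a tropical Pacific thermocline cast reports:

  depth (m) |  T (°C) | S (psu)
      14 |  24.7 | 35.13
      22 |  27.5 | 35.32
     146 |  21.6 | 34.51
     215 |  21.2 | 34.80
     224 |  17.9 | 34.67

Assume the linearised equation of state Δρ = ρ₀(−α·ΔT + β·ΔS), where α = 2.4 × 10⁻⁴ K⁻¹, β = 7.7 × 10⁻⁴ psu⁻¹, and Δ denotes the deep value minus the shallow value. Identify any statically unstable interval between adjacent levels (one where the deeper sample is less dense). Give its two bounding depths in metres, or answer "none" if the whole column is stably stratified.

Evaluate Δρ/ρ₀ = −αΔT + βΔS across each adjacent pair:
  14–22 m: −αΔT+βΔS = −(2.4 × 10⁻⁴)(+2.8)+(7.7 × 10⁻⁴)(+0.19) = -5.3 × 10⁻⁴ → UNSTABLE
  22–146 m: −αΔT+βΔS = −(2.4 × 10⁻⁴)(-5.9)+(7.7 × 10⁻⁴)(-0.81) = 7.9 × 10⁻⁴ → stable
  146–215 m: −αΔT+βΔS = −(2.4 × 10⁻⁴)(-0.4)+(7.7 × 10⁻⁴)(+0.29) = 3.2 × 10⁻⁴ → stable
  215–224 m: −αΔT+βΔS = −(2.4 × 10⁻⁴)(-3.3)+(7.7 × 10⁻⁴)(-0.13) = 6.9 × 10⁻⁴ → stable
The 14–22 m interval has Δρ < 0: lighter water underlies denser water.

14–22 m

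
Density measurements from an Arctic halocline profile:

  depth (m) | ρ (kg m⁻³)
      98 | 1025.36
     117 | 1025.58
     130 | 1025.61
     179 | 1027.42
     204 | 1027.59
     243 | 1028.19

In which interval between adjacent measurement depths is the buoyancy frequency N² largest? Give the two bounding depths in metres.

130–179 m

Compute the density gradient over each adjacent pair:
  98–117 m: Δρ/Δz = 0.22/19 = 0.012 kg m⁻⁴
  117–130 m: Δρ/Δz = 0.03/13 = 2.3 × 10⁻³ kg m⁻⁴
  130–179 m: Δρ/Δz = 1.81/49 = 0.037 kg m⁻⁴
  179–204 m: Δρ/Δz = 0.17/25 = 6.8 × 10⁻³ kg m⁻⁴
  204–243 m: Δρ/Δz = 0.60/39 = 0.015 kg m⁻⁴
The largest gradient is in the 130–179 m interval — the pycnocline.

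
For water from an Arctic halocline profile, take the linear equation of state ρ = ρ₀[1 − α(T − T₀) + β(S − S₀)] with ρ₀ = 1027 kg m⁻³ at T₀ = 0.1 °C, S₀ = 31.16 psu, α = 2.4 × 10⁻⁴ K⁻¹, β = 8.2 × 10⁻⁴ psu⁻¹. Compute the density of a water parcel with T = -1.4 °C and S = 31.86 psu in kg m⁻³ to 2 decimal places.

T − T₀ = -1.5 K, S − S₀ = +0.70 psu.
Bracket = 1 − α·(-1.5) + β·(+0.70) = 1 + (9.34 × 10⁻⁴) = 1.0009340.
ρ = 1027 × 1.0009340 = 1027.96 kg m⁻³.

1027.96 kg m⁻³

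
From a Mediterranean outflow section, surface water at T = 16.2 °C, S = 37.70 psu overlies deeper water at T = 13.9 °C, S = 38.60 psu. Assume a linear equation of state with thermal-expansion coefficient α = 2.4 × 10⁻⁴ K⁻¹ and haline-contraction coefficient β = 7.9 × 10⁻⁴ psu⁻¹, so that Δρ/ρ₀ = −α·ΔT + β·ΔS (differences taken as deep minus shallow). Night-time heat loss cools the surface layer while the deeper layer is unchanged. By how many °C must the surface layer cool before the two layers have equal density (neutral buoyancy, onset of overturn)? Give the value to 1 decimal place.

Neutral buoyancy requires Δρ = 0, i.e. −α(T_deep − T_surf′) + β(S_deep − S_surf) = 0.
T_surf′ = T_deep − (β/α)·ΔS = 13.9 − (7.9 × 10⁻⁴/2.4 × 10⁻⁴)·(+0.90) = 10.938 °C.
Cooling required: 16.2 − (10.938) = 5.262 °C.

5.3 °C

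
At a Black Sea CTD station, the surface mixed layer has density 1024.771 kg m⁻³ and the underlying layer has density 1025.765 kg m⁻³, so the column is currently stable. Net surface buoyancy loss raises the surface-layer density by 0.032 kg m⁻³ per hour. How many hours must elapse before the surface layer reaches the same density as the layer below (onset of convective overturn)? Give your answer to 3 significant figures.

Density deficit of the surface layer: 1025.765 − 1024.771 = 0.994 kg m⁻³.
Required change = 0.994 / 0.032 = 31.1 hours.

31.1 hours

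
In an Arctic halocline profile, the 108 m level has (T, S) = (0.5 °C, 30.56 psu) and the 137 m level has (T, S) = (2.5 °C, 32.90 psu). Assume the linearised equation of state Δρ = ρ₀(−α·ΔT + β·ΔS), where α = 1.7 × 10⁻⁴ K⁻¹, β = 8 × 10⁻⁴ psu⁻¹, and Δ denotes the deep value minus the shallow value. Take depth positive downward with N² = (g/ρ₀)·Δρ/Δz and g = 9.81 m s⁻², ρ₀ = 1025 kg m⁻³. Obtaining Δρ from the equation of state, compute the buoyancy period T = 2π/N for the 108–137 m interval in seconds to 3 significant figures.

276 s

ΔT = +2.0 K, ΔS = +2.34 psu (deep − shallow).
Δρ/ρ₀ = −αΔT + βΔS = -3.40 × 10⁻⁴ + 1.872 × 10⁻³ = 1.532 × 10⁻³, so Δρ ≈ 1.570 kg m⁻³.
N² = (g/ρ₀)·Δρ/Δz = g·(Δρ/ρ₀)/Δz = 9.81 × 1.532 × 10⁻³ / 29 = 5.1824 × 10⁻⁴ s⁻².
N = √(5.1824 × 10⁻⁴) = 0.022765 rad s⁻¹ → T = 2π/N = 276.00 s ≈ 276 s.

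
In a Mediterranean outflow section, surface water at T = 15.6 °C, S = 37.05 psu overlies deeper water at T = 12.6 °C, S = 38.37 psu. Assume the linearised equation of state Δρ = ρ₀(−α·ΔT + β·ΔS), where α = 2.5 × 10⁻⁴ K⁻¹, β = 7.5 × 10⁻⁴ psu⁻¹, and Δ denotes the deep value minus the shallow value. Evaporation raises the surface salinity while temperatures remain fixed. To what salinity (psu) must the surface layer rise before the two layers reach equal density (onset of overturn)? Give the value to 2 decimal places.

39.37 psu

Neutral buoyancy requires −α(T_deep − T_surf) + β(S_deep − S_surf′) = 0.
S_surf′ = S_deep − (α/β)·ΔT = 38.37 − (2.5 × 10⁻⁴/7.5 × 10⁻⁴)·(-3.0) = 39.3700 psu.
Increase required: 39.3700 − 37.05 = 2.3200 psu.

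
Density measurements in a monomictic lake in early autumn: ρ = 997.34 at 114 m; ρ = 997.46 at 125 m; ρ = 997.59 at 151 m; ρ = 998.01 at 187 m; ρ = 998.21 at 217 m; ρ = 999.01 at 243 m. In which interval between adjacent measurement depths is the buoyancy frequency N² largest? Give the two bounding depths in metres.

Compute the density gradient over each adjacent pair:
  114–125 m: Δρ/Δz = 0.12/11 = 0.011 kg m⁻⁴
  125–151 m: Δρ/Δz = 0.13/26 = 5.0 × 10⁻³ kg m⁻⁴
  151–187 m: Δρ/Δz = 0.42/36 = 0.012 kg m⁻⁴
  187–217 m: Δρ/Δz = 0.20/30 = 6.7 × 10⁻³ kg m⁻⁴
  217–243 m: Δρ/Δz = 0.80/26 = 0.031 kg m⁻⁴
The largest gradient is in the 217–243 m interval — the pycnocline.

217–243 m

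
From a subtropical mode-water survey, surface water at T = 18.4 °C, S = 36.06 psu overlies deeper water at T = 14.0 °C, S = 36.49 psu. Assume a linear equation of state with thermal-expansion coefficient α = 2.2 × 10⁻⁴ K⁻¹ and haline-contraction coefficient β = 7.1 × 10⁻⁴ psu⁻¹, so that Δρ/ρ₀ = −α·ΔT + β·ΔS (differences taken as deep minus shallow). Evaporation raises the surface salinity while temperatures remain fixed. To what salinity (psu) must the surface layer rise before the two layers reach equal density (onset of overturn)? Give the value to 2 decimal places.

Neutral buoyancy requires −α(T_deep − T_surf) + β(S_deep − S_surf′) = 0.
S_surf′ = S_deep − (α/β)·ΔT = 36.49 − (2.2 × 10⁻⁴/7.1 × 10⁻⁴)·(-4.4) = 37.8534 psu.
Increase required: 37.8534 − 36.06 = 1.7934 psu.

37.85 psu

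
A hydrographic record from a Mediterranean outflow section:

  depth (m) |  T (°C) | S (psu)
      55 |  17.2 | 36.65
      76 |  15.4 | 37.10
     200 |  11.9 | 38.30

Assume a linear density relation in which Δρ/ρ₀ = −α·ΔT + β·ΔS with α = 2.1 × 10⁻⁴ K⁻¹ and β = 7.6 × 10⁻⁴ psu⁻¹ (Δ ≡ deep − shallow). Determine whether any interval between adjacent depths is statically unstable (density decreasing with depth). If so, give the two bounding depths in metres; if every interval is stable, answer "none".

none

Evaluate Δρ/ρ₀ = −αΔT + βΔS across each adjacent pair:
  55–76 m: −αΔT+βΔS = −(2.1 × 10⁻⁴)(-1.8)+(7.6 × 10⁻⁴)(+0.45) = 7.2 × 10⁻⁴ → stable
  76–200 m: −αΔT+βΔS = −(2.1 × 10⁻⁴)(-3.5)+(7.6 × 10⁻⁴)(+1.20) = 1.6 × 10⁻³ → stable
Every interval has Δρ > 0: the column is stably stratified throughout.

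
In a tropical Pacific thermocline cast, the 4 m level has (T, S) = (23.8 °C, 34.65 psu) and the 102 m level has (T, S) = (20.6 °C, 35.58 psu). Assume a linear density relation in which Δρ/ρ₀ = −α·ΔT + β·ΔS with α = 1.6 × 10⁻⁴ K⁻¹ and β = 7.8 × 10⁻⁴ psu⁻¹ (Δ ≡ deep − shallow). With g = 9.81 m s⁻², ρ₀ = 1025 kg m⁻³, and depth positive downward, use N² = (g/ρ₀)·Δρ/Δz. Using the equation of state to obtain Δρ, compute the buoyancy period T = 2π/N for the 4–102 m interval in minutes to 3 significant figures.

ΔT = -3.2 K, ΔS = +0.93 psu (deep − shallow).
Δρ/ρ₀ = −αΔT + βΔS = 5.12 × 10⁻⁴ + 7.254 × 10⁻⁴ = 1.2374 × 10⁻³, so Δρ ≈ 1.268 kg m⁻³.
N² = (g/ρ₀)·Δρ/Δz = g·(Δρ/ρ₀)/Δz = 9.81 × 1.2374 × 10⁻³ / 98 = 1.2387 × 10⁻⁴ s⁻².
N = √(1.2387 × 10⁻⁴) = 0.011130 rad s⁻¹ → T = 2π/N = 564.53 s = 9.4088 min ≈ 9.41 min.

9.41 min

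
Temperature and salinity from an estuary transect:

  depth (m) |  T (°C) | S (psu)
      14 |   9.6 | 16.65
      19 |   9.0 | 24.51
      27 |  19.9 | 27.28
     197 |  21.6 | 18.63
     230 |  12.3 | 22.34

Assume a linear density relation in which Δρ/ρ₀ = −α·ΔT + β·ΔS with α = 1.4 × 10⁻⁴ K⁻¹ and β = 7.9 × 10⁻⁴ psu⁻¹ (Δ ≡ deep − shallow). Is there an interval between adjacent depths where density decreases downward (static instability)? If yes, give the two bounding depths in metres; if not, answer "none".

Evaluate Δρ/ρ₀ = −αΔT + βΔS across each adjacent pair:
  14–19 m: −αΔT+βΔS = −(1.4 × 10⁻⁴)(-0.6)+(7.9 × 10⁻⁴)(+7.86) = 6.3 × 10⁻³ → stable
  19–27 m: −αΔT+βΔS = −(1.4 × 10⁻⁴)(+10.9)+(7.9 × 10⁻⁴)(+2.77) = 6.6 × 10⁻⁴ → stable
  27–197 m: −αΔT+βΔS = −(1.4 × 10⁻⁴)(+1.7)+(7.9 × 10⁻⁴)(-8.65) = -7.1 × 10⁻³ → UNSTABLE
  197–230 m: −αΔT+βΔS = −(1.4 × 10⁻⁴)(-9.3)+(7.9 × 10⁻⁴)(+3.71) = 4.2 × 10⁻³ → stable
The 27–197 m interval has Δρ < 0: lighter water underlies denser water.

27–197 m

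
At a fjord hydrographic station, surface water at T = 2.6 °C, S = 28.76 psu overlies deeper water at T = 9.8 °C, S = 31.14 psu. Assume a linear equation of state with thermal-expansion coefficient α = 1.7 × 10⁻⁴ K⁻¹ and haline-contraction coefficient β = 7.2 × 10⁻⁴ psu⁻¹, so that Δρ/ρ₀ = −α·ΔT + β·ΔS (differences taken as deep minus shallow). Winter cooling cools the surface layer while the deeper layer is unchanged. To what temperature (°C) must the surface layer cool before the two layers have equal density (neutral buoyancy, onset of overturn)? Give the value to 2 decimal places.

Neutral buoyancy requires Δρ = 0, i.e. −α(T_deep − T_surf′) + β(S_deep − S_surf) = 0.
T_surf′ = T_deep − (β/α)·ΔS = 9.8 − (7.2 × 10⁻⁴/1.7 × 10⁻⁴)·(+2.38) = -0.2800 °C.
Cooling required: 2.6 − (-0.2800) = 2.8800 °C.

-0.28 °C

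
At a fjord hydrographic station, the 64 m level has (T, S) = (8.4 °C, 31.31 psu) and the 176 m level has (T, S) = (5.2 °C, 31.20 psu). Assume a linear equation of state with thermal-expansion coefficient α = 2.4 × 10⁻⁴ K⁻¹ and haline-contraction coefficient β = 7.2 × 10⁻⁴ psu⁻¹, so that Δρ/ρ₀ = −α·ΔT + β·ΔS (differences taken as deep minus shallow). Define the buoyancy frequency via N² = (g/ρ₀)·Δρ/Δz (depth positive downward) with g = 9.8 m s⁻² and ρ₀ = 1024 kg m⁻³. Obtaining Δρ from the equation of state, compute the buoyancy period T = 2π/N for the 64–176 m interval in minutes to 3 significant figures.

ΔT = -3.2 K, ΔS = -0.11 psu (deep − shallow).
Δρ/ρ₀ = −αΔT + βΔS = 7.68 × 10⁻⁴ − 7.92 × 10⁻⁵ = 6.888 × 10⁻⁴, so Δρ ≈ 0.7053 kg m⁻³.
N² = (g/ρ₀)·Δρ/Δz = g·(Δρ/ρ₀)/Δz = 9.8 × 6.888 × 10⁻⁴ / 112 = 6.0270 × 10⁻⁵ s⁻².
N = √(6.0270 × 10⁻⁵) = 7.7634 × 10⁻³ rad s⁻¹ → T = 2π/N = 809.33 s = 13.489 min ≈ 13.5 min.

13.5 min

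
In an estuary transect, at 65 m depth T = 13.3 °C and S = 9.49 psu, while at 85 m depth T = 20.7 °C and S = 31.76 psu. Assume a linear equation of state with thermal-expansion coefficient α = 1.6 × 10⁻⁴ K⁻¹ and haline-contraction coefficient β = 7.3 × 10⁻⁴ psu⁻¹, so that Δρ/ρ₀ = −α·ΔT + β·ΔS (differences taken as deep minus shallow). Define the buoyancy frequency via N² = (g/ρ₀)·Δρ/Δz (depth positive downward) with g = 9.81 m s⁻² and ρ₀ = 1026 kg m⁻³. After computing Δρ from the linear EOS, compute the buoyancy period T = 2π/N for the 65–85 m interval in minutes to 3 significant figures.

ΔT = +7.4 K, ΔS = +22.27 psu (deep − shallow).
Δρ/ρ₀ = −αΔT + βΔS = -1.184 × 10⁻³ + 0.0162571 = 0.0150731, so Δρ ≈ 15.47 kg m⁻³.
N² = (g/ρ₀)·Δρ/Δz = g·(Δρ/ρ₀)/Δz = 9.81 × 0.0150731 / 20 = 7.3934 × 10⁻³ s⁻².
N = √(7.3934 × 10⁻³) = 0.085985 rad s⁻¹ → T = 2π/N = 73.073 s = 1.2179 min ≈ 1.22 min.

1.22 min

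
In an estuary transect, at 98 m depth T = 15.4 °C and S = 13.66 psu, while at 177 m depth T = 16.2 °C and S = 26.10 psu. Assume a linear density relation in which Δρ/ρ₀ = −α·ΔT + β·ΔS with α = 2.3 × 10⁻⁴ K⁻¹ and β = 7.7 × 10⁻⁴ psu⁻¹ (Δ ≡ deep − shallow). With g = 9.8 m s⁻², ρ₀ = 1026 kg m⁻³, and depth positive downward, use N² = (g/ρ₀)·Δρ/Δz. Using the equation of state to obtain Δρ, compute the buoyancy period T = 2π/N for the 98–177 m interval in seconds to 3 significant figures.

184 s

ΔT = +0.8 K, ΔS = +12.44 psu (deep − shallow).
Δρ/ρ₀ = −αΔT + βΔS = -1.84 × 10⁻⁴ + 9.5788 × 10⁻³ = 9.3948 × 10⁻³, so Δρ ≈ 9.639 kg m⁻³.
N² = (g/ρ₀)·Δρ/Δz = g·(Δρ/ρ₀)/Δz = 9.8 × 9.3948 × 10⁻³ / 79 = 1.1654 × 10⁻³ s⁻².
N = √(1.1654 × 10⁻³) = 0.034138 rad s⁻¹ → T = 2π/N = 184.05 s ≈ 184 s.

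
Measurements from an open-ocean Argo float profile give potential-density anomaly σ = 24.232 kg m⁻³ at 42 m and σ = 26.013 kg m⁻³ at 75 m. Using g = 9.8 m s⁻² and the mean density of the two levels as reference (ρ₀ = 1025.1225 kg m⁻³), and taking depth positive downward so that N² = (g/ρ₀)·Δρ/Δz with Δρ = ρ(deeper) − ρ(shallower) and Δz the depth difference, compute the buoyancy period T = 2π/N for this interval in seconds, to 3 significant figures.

Δρ = 1026.013 − 1024.232 = 1.781 kg m⁻³ over Δz = 75 − 42 = 33 m.
N² = (9.8/1025.1225) × (1.781/33) = 5.1594 × 10⁻⁴ s⁻².
N = √(5.1594 × 10⁻⁴) = 0.022714 rad s⁻¹, so T = 2π/N = 276.62 s ≈ 277 s.
Since Δρ > 0 the layer is stably stratified.

277 s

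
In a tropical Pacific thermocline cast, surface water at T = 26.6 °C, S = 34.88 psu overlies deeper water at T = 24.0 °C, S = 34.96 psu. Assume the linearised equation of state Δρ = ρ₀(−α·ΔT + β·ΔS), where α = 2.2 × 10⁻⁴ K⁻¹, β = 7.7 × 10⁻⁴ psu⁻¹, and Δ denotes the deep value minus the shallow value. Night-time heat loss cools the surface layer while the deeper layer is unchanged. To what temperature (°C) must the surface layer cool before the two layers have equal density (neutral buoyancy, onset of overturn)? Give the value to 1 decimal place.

Neutral buoyancy requires Δρ = 0, i.e. −α(T_deep − T_surf′) + β(S_deep − S_surf) = 0.
T_surf′ = T_deep − (β/α)·ΔS = 24.0 − (7.7 × 10⁻⁴/2.2 × 10⁻⁴)·(+0.08) = 23.720 °C.
Cooling required: 26.6 − (23.720) = 2.880 °C.

23.7 °C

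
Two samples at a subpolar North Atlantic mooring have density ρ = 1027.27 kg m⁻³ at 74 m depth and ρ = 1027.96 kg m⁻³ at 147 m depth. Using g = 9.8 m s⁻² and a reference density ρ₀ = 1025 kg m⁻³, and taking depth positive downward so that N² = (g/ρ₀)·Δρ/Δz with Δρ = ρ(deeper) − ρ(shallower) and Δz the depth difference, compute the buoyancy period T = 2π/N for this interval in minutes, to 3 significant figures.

11.0 min

Δρ = 1027.96 − 1027.27 = 0.69 kg m⁻³ over Δz = 147 − 74 = 73 m.
N² = (9.8/1025) × (0.69/73) = 9.0371 × 10⁻⁵ s⁻².
N = √(9.0371 × 10⁻⁵) = 9.5064 × 10⁻³ rad s⁻¹, so T = 2π/N = 660.94 s = 11.016 min ≈ 11.0 min.
N² > 0, so the interval is statically stable.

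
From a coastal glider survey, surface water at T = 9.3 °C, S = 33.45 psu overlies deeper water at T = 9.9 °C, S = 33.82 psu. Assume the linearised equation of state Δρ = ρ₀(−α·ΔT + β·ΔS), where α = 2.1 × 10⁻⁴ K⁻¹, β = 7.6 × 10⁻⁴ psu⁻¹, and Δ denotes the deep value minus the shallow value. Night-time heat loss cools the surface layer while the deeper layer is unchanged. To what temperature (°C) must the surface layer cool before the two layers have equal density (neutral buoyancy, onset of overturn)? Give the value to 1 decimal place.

Neutral buoyancy requires Δρ = 0, i.e. −α(T_deep − T_surf′) + β(S_deep − S_surf) = 0.
T_surf′ = T_deep − (β/α)·ΔS = 9.9 − (7.6 × 10⁻⁴/2.1 × 10⁻⁴)·(+0.37) = 8.561 °C.
Cooling required: 9.3 − (8.561) = 0.739 °C.

8.6 °C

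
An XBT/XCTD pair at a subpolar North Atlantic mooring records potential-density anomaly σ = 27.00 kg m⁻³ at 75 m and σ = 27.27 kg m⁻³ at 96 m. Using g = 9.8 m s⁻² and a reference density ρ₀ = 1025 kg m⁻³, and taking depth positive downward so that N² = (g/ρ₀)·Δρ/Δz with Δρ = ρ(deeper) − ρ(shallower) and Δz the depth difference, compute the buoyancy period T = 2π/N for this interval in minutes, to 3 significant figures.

9.45 min

Δρ = 1027.27 − 1027.00 = 0.27 kg m⁻³ over Δz = 96 − 75 = 21 m.
N² = (9.8/1025) × (0.27/21) = 1.2293 × 10⁻⁴ s⁻².
N = √(1.2293 × 10⁻⁴) = 0.011087 rad s⁻¹, so T = 2π/N = 566.72 s = 9.4453 min ≈ 9.45 min.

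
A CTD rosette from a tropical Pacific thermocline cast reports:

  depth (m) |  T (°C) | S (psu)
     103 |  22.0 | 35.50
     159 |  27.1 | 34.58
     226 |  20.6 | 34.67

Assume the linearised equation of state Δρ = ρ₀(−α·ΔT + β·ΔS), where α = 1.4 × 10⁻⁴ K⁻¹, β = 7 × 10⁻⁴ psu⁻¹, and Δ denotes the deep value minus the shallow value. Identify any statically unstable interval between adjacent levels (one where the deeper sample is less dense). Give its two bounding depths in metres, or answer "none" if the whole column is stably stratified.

103–159 m

Evaluate Δρ/ρ₀ = −αΔT + βΔS across each adjacent pair:
  103–159 m: −αΔT+βΔS = −(1.4 × 10⁻⁴)(+5.1)+(7 × 10⁻⁴)(-0.92) = -1.4 × 10⁻³ → UNSTABLE
  159–226 m: −αΔT+βΔS = −(1.4 × 10⁻⁴)(-6.5)+(7 × 10⁻⁴)(+0.09) = 9.7 × 10⁻⁴ → stable
The 103–159 m interval has Δρ < 0: lighter water underlies denser water.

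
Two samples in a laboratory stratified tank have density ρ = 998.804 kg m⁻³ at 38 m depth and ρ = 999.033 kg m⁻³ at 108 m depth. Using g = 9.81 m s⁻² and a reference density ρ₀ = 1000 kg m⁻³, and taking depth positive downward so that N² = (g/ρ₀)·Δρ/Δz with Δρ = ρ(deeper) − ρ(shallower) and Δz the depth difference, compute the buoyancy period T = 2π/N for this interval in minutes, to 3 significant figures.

18.5 min

Δρ = 999.033 − 998.804 = 0.229 kg m⁻³ over Δz = 108 − 38 = 70 m.
N² = (9.81/1000) × (0.229/70) = 3.2093 × 10⁻⁵ s⁻².
N = √(3.2093 × 10⁻⁵) = 5.6651 × 10⁻³ rad s⁻¹, so T = 2π/N = 1.1091 × 10³ s = 18.485 min ≈ 18.5 min.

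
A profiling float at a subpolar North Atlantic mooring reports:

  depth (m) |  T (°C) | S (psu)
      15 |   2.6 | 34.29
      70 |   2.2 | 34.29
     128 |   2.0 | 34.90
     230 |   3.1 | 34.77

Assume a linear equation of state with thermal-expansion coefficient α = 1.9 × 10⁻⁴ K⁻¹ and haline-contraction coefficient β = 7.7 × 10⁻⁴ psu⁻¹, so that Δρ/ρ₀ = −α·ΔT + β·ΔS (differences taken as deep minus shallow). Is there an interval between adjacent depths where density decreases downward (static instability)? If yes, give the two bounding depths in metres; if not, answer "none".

128–230 m

Evaluate Δρ/ρ₀ = −αΔT + βΔS across each adjacent pair:
  15–70 m: −αΔT+βΔS = −(1.9 × 10⁻⁴)(-0.4)+(7.7 × 10⁻⁴)(+0.00) = 7.6 × 10⁻⁵ → stable
  70–128 m: −αΔT+βΔS = −(1.9 × 10⁻⁴)(-0.2)+(7.7 × 10⁻⁴)(+0.61) = 5.1 × 10⁻⁴ → stable
  128–230 m: −αΔT+βΔS = −(1.9 × 10⁻⁴)(+1.1)+(7.7 × 10⁻⁴)(-0.13) = -3.1 × 10⁻⁴ → UNSTABLE
The 128–230 m interval has Δρ < 0: lighter water underlies denser water.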